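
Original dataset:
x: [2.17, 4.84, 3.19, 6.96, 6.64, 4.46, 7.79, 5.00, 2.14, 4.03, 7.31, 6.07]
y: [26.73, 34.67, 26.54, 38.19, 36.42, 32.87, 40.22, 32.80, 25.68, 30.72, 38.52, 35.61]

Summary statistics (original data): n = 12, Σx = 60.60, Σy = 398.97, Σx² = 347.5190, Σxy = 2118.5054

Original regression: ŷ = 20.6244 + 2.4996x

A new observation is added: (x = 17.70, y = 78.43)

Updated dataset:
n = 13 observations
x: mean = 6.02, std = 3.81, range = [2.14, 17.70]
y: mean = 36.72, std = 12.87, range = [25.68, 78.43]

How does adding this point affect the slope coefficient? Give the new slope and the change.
New slope β₁ = 3.3366 versus 2.4996 before: a change of +0.8370 (+33.5%).

x = 17.70 lies well outside the original x-range [2.14, 7.79] (x̄ ≈ 5.05), so this observation has high leverage and can move the slope substantially.

Step 1: Update the sums with the new point (n goes from 12 to 13)
Σx  = 60.60 + 17.70 = 78.30
Σy  = 398.97 + 78.43 = 477.40
Σx² = 347.5190 + 17.70² = 347.5190 + 313.2900 = 660.8090
Σxy = 2118.5054 + 17.70×78.43 = 2118.5054 + 1388.2110 = 3506.7164

Step 2: Recompute the slope with b₁ = (nΣxy − ΣxΣy) / (nΣx² − (Σx)²)
Numerator   = 13×3506.7164 − 78.30×477.40 = 45587.3132 − 37380.4200 = 8206.8932
Denominator = 13×660.8090 − 78.30² = 8590.5170 − 6130.8900 = 2459.6270
b₁(new) = 8206.8932 / 2459.6270 = 3.3366

(Same formula on the original sums: (12×2118.5054 − 60.60×398.97) / (12×347.5190 − 60.60²) = 1244.4828 / 497.8680 = 2.4996, matching the given fit.)

Step 3: Change in slope
Δβ₁ = 3.3366 − 2.4996 = +0.8370
Relative change = +0.8370 / 2.4996 × 100% = +33.5%
→ the slope increases when the point is added.

A high-leverage point only changes the slope if it is off the original line; here y = 78.43 is above the original trend, so the slope increases.
In practice: investigate whether it comes from the same population as the rest of the sample.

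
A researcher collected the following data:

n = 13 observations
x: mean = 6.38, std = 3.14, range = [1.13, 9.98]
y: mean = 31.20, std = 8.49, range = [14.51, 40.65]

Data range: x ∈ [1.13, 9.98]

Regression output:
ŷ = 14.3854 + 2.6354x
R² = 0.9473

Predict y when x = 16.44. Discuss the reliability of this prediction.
ŷ = 57.7114 (extrapolation — x = 16.44 lies outside [1.13, 9.98], so reliability is low).

Prediction calculation:
ŷ = 14.3854 + 2.6354 × 16.44
ŷ = 57.7114

Reliability:
- Data range: x ∈ [1.13, 9.98]
- Prediction point: x = 16.44 is 6.46 units above the observed range → this is EXTRAPOLATION, not interpolation

Why that matters here:
- The standard error of prediction grows with (x − x̄)², and x = 16.44 is far from x̄ = 6.38
- The linear relationship may not hold outside the observed range

The R² = 0.9473 only validates the fit within [1.13, 9.98]; treat ŷ = 57.7114 with caution.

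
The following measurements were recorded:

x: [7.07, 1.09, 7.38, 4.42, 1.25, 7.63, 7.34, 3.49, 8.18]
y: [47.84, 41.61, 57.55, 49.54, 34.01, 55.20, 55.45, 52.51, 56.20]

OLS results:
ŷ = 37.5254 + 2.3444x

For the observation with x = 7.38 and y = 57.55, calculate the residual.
Residual = 2.7229

The residual is the difference between the actual value and the predicted value:

Residual = y - ŷ

Step 1: Calculate predicted value
ŷ = 37.5254 + 2.3444 × 7.38
ŷ = 54.8271

Step 2: Calculate residual
Residual = 57.55 - 54.8271
Residual = 2.7229

The residual is positive, so the observed y = 57.55 sits above the regression line (the line underestimates it by 2.7229).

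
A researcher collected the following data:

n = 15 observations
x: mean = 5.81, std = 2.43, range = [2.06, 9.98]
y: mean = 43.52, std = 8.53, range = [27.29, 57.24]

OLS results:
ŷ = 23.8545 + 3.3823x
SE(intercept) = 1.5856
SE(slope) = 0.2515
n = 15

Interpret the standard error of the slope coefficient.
The slope 3.3823 is pinned down to within about ±0.2515 (one SE) by these data — relative uncertainty 7.4%, i.e. precise.

What SE measures:
- The standard error quantifies the sampling variability of the coefficient estimate
- It is the estimated standard deviation of β̂₁ across hypothetical repeated samples of the same size
- Smaller SE → more precise estimate

Relative precision:
- SE / |β̂₁| = 0.2515 / 3.3823 = 7.4%
- Rule of thumb (under 20%: precise; 20% to under 50%: moderately precise; 50% or more: imprecise) → precise

Link to interval estimation: a confidence interval for β₁ is β̂₁ ± t* × 0.2515, so SE sets the half-width per unit of t*.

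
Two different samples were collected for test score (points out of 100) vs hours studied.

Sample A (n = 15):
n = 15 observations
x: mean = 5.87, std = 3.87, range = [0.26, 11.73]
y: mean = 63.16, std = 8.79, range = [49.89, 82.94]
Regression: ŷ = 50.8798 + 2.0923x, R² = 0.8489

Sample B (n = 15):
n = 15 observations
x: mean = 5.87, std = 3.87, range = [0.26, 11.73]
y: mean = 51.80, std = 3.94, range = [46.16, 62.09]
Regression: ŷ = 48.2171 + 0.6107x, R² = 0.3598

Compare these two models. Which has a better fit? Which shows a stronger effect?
Model A has the better fit (R² = 0.8489 vs 0.3598). Model A shows the stronger effect (|β₁| = 2.0923 vs 0.6107).

Model Comparison:

Fit — compare R²:
- Model A: R² = 0.8489 → 84.89% of variance in test score explained
- Model B: R² = 0.3598 → 35.98% of variance in test score explained
- 0.8489 > 0.3598 → Model A has the better fit

Strength of effect — compare |β₁|:
- Model A: β₁ = 2.0923 → predicted test score rises 2.0923 points per additional hour of study time
- Model B: β₁ = 0.6107 → predicted test score rises 0.6107 points per additional hour of study time
- |2.0923| > |0.6107| → Model A shows the stronger marginal effect

Note: The two samples could reflect different populations, time periods, or measurement quality.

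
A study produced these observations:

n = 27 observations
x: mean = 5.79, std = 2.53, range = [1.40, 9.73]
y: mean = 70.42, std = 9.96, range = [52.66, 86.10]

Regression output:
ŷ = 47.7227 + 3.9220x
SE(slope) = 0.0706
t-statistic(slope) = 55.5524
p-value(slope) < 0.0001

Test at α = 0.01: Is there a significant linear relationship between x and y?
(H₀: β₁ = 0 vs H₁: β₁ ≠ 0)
Since p-value < 0.0001 < α = 0.01, reject H₀ — the slope is significantly different from 0.

Hypothesis test for the slope coefficient:

H₀: β₁ = 0 (no linear relationship)
H₁: β₁ ≠ 0 (linear relationship exists)

Test statistic: t = β̂₁ / SE(β̂₁) = 3.9220 / 0.0706 = 55.5524

p < 0.0001: how often a slope estimate this far from 0 (in SE units) would arise by chance if β₁ were truly 0.

Decision rule: reject H₀ if p-value < α.
p-value < 0.0001 < α = 0.01 → reject H₀.

There is sufficient evidence at the 1% significance level to conclude that a linear relationship exists between x and y.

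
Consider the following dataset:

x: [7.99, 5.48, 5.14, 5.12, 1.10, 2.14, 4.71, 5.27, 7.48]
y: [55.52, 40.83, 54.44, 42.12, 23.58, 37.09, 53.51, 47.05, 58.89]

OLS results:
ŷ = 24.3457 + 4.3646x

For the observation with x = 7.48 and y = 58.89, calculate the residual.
Residual = 1.8971

The residual is the difference between the actual value and the predicted value:

Residual = y - ŷ

Step 1: Calculate predicted value
ŷ = 24.3457 + 4.3646 × 7.48
ŷ = 56.9929

Step 2: Calculate residual
Residual = 58.89 - 56.9929
Residual = 1.8971

Sign check: y > ŷ, so the point is above the line and the fit underestimates here.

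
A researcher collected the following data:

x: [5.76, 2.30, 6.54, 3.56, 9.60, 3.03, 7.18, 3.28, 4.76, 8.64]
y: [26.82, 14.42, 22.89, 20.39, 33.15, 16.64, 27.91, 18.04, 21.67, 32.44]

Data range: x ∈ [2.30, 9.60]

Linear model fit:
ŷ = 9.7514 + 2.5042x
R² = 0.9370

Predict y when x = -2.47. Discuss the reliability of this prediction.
ŷ = 3.5660, but this is extrapolation (below the data range [2.30, 9.60]) and may be unreliable.

Prediction calculation:
ŷ = 9.7514 + 2.5042 × (-2.47)
ŷ = 3.5660

Reliability:
- Data range: x ∈ [2.30, 9.60]
- Prediction point: x = -2.47 is 4.77 units below the observed range → this is EXTRAPOLATION, not interpolation

Why that matters here:
- There are no observations near this x to validate the fitted line there
- The standard error of prediction grows with (x − x̄)², and x = -2.47 is far from x̄ = 5.46
- The linear relationship may not hold outside the observed range

Report the number if required, but flag clearly that it is an extrapolation.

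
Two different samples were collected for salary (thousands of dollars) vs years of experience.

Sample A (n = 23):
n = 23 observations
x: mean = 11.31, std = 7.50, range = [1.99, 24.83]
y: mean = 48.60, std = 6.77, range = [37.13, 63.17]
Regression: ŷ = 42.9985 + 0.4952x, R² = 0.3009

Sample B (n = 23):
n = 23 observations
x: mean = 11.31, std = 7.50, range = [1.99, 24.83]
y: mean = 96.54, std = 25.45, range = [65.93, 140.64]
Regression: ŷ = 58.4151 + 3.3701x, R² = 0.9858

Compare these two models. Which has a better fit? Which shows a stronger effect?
Model B has the better fit (R² = 0.9858 vs 0.3009). Model B shows the stronger effect (|β₁| = 3.3701 vs 0.4952).

Model Comparison:

Goodness of fit (R²):
- Model A: R² = 0.3009 → 30.09% of variance in salary explained
- Model B: R² = 0.9858 → 98.58% of variance in salary explained
- 0.9858 > 0.3009 → Model B has the better fit

Which has the larger per-year effect? (|β₁|)
- Model A: β₁ = 0.4952 → predicted salary rises 0.4952 thousand dollars per additional year of experience
- Model B: β₁ = 3.3701 → predicted salary rises 3.3701 thousand dollars per additional year of experience
- |0.4952| < |3.3701| → Model B shows the stronger marginal effect

Note: R² measures how tightly points cluster around the line; β₁ measures how steep the line is — they answer different questions.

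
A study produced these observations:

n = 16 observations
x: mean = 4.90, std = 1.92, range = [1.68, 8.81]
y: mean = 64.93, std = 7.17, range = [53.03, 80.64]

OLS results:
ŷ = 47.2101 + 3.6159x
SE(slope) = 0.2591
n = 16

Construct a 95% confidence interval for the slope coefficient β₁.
The 95% CI for β₁ is (3.0602, 4.1716)

Confidence interval for the slope:

The 95% CI for β₁ is: β̂₁ ± t*(α/2, n-2) × SE(β̂₁)

Step 1: Find critical t-value
- Confidence level = 0.95
- Degrees of freedom = n - 2 = 16 - 2 = 14
- t*(α/2, 14) = 2.1448

Step 2: Calculate margin of error
Margin = 2.1448 × 0.2591 = 0.5557

Step 3: Construct interval
CI = 3.6159 ± 0.5557
CI = (3.0602, 4.1716)

Interpretation: We are 95% confident that the true slope β₁ lies between 3.0602 and 4.1716.
Both endpoints are positive, so the data support a genuinely positive slope at this confidence level.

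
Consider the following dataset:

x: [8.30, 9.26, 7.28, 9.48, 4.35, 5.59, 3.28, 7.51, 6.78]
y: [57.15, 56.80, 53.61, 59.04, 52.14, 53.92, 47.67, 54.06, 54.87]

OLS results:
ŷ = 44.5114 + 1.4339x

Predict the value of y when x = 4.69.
ŷ = 51.2364

x = 4.69 lies inside the observed range [3.28, 9.48], so the fitted equation applies directly:

ŷ = 44.5114 + 1.4339 × 4.69
ŷ = 44.5114 + 6.7250
ŷ = 51.2364

This is the fitted mean response at that x — an individual observation would come with a wider prediction interval.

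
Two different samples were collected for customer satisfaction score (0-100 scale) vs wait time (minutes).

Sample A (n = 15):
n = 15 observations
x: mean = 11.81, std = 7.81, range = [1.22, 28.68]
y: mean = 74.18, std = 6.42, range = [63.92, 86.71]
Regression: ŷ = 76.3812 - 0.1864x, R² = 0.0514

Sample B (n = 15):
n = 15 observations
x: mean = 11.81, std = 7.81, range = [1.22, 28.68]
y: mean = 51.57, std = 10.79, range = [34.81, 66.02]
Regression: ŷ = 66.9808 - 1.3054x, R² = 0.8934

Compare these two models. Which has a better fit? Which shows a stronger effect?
Model B has the better fit (R² = 0.8934 vs 0.0514). Model B shows the stronger effect (|β₁| = 1.3054 vs 0.1864).

Model Comparison:

Which explains more variance? (R²)
- Model A: R² = 0.0514 → 5.14% of variance in satisfaction score explained
- Model B: R² = 0.8934 → 89.34% of variance in satisfaction score explained
- 0.8934 > 0.0514 → Model B has the better fit

Which has the larger per-minute effect? (|β₁|)
- Model A: β₁ = -0.1864 → predicted satisfaction score falls 0.1864 points per additional minute of wait time
- Model B: β₁ = -1.3054 → predicted satisfaction score falls 1.3054 points per additional minute of wait time
- |-0.1864| < |-1.3054| → Model B shows the stronger marginal effect

Notes:
- R² measures how tightly points cluster around the line; β₁ measures how steep the line is — they answer different questions.
- A steeper slope doesn't make a better model if the scatter around the line is large.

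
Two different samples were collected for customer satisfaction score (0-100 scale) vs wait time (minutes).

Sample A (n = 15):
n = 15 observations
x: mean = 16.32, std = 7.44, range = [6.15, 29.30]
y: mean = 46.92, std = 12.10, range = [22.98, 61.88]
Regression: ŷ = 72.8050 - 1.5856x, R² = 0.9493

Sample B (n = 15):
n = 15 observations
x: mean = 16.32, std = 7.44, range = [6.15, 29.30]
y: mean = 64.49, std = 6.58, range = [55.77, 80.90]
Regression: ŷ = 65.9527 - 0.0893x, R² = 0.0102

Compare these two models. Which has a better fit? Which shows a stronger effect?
Model A has the better fit (R² = 0.9493 vs 0.0102). Model A shows the stronger effect (|β₁| = 1.5856 vs 0.0893).

Model Comparison:

Which explains more variance? (R²)
- Model A: R² = 0.9493 → 94.93% of variance in satisfaction score explained
- Model B: R² = 0.0102 → 1.02% of variance in satisfaction score explained
- 0.9493 > 0.0102 → Model A has the better fit

Effect size (slope magnitude):
- Model A: β₁ = -1.5856 → predicted satisfaction score falls 1.5856 points per additional minute of wait time
- Model B: β₁ = -0.0893 → predicted satisfaction score falls 0.0893 points per additional minute of wait time
- |-1.5856| > |-0.0893| → Model A shows the stronger marginal effect

Notes:
- A better fit (higher R²) doesn't necessarily mean a more important relationship.
- A steeper slope doesn't make a better model if the scatter around the line is large.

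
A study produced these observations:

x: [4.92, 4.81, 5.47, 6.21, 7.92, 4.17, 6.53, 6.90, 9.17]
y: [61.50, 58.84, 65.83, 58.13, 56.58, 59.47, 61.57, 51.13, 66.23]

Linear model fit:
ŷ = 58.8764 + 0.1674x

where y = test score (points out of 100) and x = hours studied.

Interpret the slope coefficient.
For each additional hour of study time, predicted test score increases by approximately 0.1674 points.

The slope coefficient β₁ = 0.1674 represents the marginal effect of study time on test score.

Interpretation:
- Study time up by 1 hour → predicted test score increases by 0.1674 points
- This is a linear approximation: the same per-unit change is assumed across the whole observed x range
- The slope describes association in these data, not necessarily a causal effect

(β₀ = 58.8764 is the fitted value at x = 0 and is not part of the slope interpretation.)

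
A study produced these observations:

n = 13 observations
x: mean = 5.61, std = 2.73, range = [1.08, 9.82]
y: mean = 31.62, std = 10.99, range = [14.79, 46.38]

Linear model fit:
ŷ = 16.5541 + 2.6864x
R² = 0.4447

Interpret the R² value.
About 44.47% of the variability in y is accounted for by the regression on x (R² = 0.4447) — a moderate linear fit.

The coefficient of determination R² is the fraction of the total variation in y that the fitted line accounts for.

Here R² = 0.4447:
- Explained: 44.47% of the variation in y
- Unexplained (residual): 100% − 44.47% = 55.53%
- Rule of thumb (below 0.3 weak; 0.3 to below 0.7 moderate; 0.7 and above strong) → moderate

Note: R² says nothing about causation, and a high R² does not by itself mean the linear form is appropriate — check the residuals.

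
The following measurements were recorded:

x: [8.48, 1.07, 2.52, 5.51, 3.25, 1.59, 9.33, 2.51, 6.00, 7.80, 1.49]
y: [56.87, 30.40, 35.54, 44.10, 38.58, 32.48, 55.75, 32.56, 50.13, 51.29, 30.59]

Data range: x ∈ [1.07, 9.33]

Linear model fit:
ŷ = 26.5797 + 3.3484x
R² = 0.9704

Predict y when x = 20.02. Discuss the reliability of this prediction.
ŷ = 93.6147, but this is extrapolation (above the data range [1.07, 9.33]) and may be unreliable.

Prediction calculation:
ŷ = 26.5797 + 3.3484 × 20.02
ŷ = 93.6147

Reliability:
- Data range: x ∈ [1.07, 9.33]
- Prediction point: x = 20.02 is 10.69 units above the observed range → this is EXTRAPOLATION, not interpolation

Why that matters here:
- Real relationships often flatten, saturate, or turn nonlinear at extremes
- R² describes fit only over the sampled x values; it says nothing about behaviour beyond them

The R² = 0.9704 only validates the fit within [1.07, 9.33]; treat ŷ = 93.6147 with caution.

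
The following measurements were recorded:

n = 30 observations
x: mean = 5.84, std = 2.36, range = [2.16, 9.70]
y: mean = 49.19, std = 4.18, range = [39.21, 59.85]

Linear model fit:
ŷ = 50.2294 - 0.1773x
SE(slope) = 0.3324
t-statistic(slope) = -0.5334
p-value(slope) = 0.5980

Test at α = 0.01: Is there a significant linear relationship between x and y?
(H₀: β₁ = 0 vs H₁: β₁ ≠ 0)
Since p-value = 0.5980 ≥ α = 0.01, fail to reject H₀ — the slope is not significantly different from 0.

Hypothesis test for the slope coefficient:

H₀: β₁ = 0 (no linear relationship)
H₁: β₁ ≠ 0 (linear relationship exists)

Test statistic: t = β̂₁ / SE(β̂₁) = -0.1773 / 0.3324 = -0.5334

p = 0.5980: how often a slope estimate this far from 0 (in SE units) would arise by chance if β₁ were truly 0.

Decision rule: reject H₀ if p-value < α.
p-value = 0.5980 ≥ α = 0.01 → fail to reject H₀.

There is not sufficient evidence at the 1% significance level to conclude that a linear relationship exists between x and y.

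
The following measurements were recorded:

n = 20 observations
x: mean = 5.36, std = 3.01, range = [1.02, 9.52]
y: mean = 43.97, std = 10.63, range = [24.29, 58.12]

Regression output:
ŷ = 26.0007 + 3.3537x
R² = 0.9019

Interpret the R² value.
R² = 0.9019 means 90.19% of the variation in y is explained by the linear relationship with x. This indicates a strong fit.

R² = 1 − SS_res/SS_tot compares the residual scatter to the total scatter of y about its mean.

Here R² = 0.9019:
- Explained: 90.19% of the variation in y
- Unexplained (residual): 100% − 90.19% = 9.81%
- Rule of thumb (below 0.3 weak; 0.3 to below 0.7 moderate; 0.7 and above strong) → strong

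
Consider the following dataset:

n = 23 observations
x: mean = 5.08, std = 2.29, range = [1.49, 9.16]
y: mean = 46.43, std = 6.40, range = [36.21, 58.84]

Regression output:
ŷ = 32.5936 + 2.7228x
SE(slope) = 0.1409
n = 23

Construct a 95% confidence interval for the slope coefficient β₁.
The 95% CI for β₁ is (2.4298, 3.0158)

Confidence interval for the slope:

The 95% CI for β₁ is: β̂₁ ± t*(α/2, n-2) × SE(β̂₁)

Step 1: Find critical t-value
- Confidence level = 0.95
- Degrees of freedom = n - 2 = 23 - 2 = 21
- t*(α/2, 21) = 2.0796

Step 2: Calculate margin of error
Margin = 2.0796 × 0.1409 = 0.2930

Step 3: Construct interval
CI = 2.7228 ± 0.2930
CI = (2.4298, 3.0158)

Interpretation: intervals built this way capture the true β₁ in 95% of repeated samples; here the plausible range for the per-unit effect of x on y is 2.4298 to 3.0158.
The interval does not include 0, suggesting a significant linear relationship.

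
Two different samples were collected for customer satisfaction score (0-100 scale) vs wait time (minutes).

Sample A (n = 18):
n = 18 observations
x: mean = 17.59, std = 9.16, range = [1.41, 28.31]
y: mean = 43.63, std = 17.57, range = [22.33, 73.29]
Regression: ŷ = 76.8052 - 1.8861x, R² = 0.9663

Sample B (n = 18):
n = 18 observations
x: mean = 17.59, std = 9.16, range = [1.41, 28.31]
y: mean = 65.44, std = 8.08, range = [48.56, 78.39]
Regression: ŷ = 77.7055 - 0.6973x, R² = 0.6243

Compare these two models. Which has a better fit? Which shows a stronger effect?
Model A has the better fit (R² = 0.9663 vs 0.6243). Model A shows the stronger effect (|β₁| = 1.8861 vs 0.6973).

Model Comparison:

Fit — compare R²:
- Model A: R² = 0.9663 → 96.63% of variance in satisfaction score explained
- Model B: R² = 0.6243 → 62.43% of variance in satisfaction score explained
- 0.9663 > 0.6243 → Model A has the better fit

Which has the larger per-minute effect? (|β₁|)
- Model A: β₁ = -1.8861 → predicted satisfaction score falls 1.8861 points per additional minute of wait time
- Model B: β₁ = -0.6973 → predicted satisfaction score falls 0.6973 points per additional minute of wait time
- |-1.8861| > |-0.6973| → Model A shows the stronger marginal effect

Note: R² measures how tightly points cluster around the line; β₁ measures how steep the line is — they answer different questions.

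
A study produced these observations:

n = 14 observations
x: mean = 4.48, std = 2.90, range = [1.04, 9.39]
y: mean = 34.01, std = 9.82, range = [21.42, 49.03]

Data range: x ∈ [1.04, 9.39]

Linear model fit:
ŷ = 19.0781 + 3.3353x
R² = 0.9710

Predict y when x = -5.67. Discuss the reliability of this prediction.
The equation gives ŷ = 0.1669; however x = -5.67 is 6.71 units below the observed range, so this extrapolated value should not be trusted.

Prediction calculation:
ŷ = 19.0781 + 3.3353 × (-5.67)
ŷ = 0.1669

Reliability:
- Data range: x ∈ [1.04, 9.39]
- Prediction point: x = -5.67 is 6.71 units below the observed range → this is EXTRAPOLATION, not interpolation

Why that matters here:
- There are no observations near this x to validate the fitted line there
- The standard error of prediction grows with (x − x̄)², and x = -5.67 is far from x̄ = 4.48
- The linear relationship may not hold outside the observed range

A defensible statement: 'if the linear trend continued to x = -5.67, y would be about 0.1669' — the premise is untested.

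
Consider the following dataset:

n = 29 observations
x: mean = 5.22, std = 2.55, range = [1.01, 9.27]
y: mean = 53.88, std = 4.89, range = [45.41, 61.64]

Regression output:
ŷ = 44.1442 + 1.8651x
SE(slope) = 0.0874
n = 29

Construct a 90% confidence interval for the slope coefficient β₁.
The 90% CI for β₁ is (1.7162, 2.0140)

Confidence interval for the slope:

The 90% CI for β₁ is: β̂₁ ± t*(α/2, n-2) × SE(β̂₁)

Step 1: Find critical t-value
- Confidence level = 0.9
- Degrees of freedom = n - 2 = 29 - 2 = 27
- t*(α/2, 27) = 1.7033

Step 2: Calculate margin of error
Margin = 1.7033 × 0.0874 = 0.1489

Step 3: Construct interval
CI = 1.8651 ± 0.1489
CI = (1.7162, 2.0140)

Interpretation: each one-unit increase in x is associated with a change in mean y of between 1.7162 and 2.0140, with 90% confidence.
Since 0 is outside the interval, a two-sided test at α = 0.10 would reject H₀: β₁ = 0.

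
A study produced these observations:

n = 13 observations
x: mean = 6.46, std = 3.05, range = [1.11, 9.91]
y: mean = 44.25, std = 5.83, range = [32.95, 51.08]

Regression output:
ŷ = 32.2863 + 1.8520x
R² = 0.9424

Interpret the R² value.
About 94.24% of the variability in y is accounted for by the regression on x (R² = 0.9424) — a strong linear fit.

R² (coefficient of determination) measures the proportion of variance in y explained by the regression model.

Here R² = 0.9424:
- Explained: 94.24% of the variation in y
- Unexplained (residual): 100% − 94.24% = 5.76%
- Rule of thumb (below 0.3 weak; 0.3 to below 0.7 moderate; 0.7 and above strong) → strong

Note: R² says nothing about causation, and a high R² does not by itself mean the linear form is appropriate — check the residuals.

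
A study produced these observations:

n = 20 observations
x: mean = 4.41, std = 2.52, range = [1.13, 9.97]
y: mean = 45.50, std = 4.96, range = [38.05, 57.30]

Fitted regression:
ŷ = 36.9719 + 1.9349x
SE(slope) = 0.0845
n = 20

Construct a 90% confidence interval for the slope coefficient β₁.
The 90% CI for β₁ is (1.7884, 2.0814)

Confidence interval for the slope:

The 90% CI for β₁ is: β̂₁ ± t*(α/2, n-2) × SE(β̂₁)

Step 1: Find critical t-value
- Confidence level = 0.9
- Degrees of freedom = n - 2 = 20 - 2 = 18
- t*(α/2, 18) = 1.7341

Step 2: Calculate margin of error
Margin = 1.7341 × 0.0845 = 0.1465

Step 3: Construct interval
CI = 1.9349 ± 0.1465
CI = (1.7884, 2.0814)

Interpretation: each one-unit increase in x is associated with a change in mean y of between 1.7884 and 2.0814, with 90% confidence.
Since 0 is outside the interval, a two-sided test at α = 0.10 would reject H₀: β₁ = 0.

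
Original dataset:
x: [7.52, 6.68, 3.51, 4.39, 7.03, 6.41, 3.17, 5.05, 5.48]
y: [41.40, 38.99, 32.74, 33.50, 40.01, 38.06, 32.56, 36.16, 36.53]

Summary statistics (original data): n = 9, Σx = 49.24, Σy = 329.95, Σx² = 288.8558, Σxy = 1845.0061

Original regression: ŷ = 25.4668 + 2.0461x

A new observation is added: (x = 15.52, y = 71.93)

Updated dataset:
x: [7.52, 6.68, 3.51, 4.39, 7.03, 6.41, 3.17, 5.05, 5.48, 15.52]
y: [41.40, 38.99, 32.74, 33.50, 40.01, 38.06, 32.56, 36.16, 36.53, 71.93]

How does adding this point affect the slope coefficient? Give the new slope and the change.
New slope β₁ = 3.2516 versus 2.0461 before: a change of +1.2055 (+58.9%).

x = 15.52 lies well outside the original x-range [3.17, 7.52] (x̄ ≈ 5.47), so this observation has high leverage and can move the slope substantially.

Step 1: Update the sums with the new point (n goes from 9 to 10)
Σx  = 49.24 + 15.52 = 64.76
Σy  = 329.95 + 71.93 = 401.88
Σx² = 288.8558 + 15.52² = 288.8558 + 240.8704 = 529.7262
Σxy = 1845.0061 + 15.52×71.93 = 1845.0061 + 1116.3536 = 2961.3597

Step 2: Recompute the slope with b₁ = (nΣxy − ΣxΣy) / (nΣx² − (Σx)²)
Numerator   = 10×2961.3597 − 64.76×401.88 = 29613.5970 − 26025.7488 = 3587.8482
Denominator = 10×529.7262 − 64.76² = 5297.2620 − 4193.8576 = 1103.4044
b₁(new) = 3587.8482 / 1103.4044 = 3.2516

(Same formula on the original sums: (9×1845.0061 − 49.24×329.95) / (9×288.8558 − 49.24²) = 358.3169 / 175.1246 = 2.0461, matching the given fit.)

Step 3: Change in slope
Δβ₁ = 3.2516 − 2.0461 = +1.2055
Relative change = +1.2055 / 2.0461 × 100% = +58.9%
→ the slope increases when the point is added.

A high-leverage point only changes the slope if it is off the original line; here y = 71.93 is above the original trend, so the slope increases.
In practice: refit with and without it and report both if conclusions differ.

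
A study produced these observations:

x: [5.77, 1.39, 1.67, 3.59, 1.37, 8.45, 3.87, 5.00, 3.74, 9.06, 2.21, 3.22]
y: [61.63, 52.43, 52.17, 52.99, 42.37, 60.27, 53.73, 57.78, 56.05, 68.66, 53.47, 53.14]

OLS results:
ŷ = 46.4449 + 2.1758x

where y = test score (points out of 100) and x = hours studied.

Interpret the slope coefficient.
An increase of one hour in study time is associated with a 2.1758 points increase in predicted test score.

The slope coefficient β₁ = 2.1758 represents the marginal effect of study time on test score.

Interpretation:
- Study time up by 1 hour → predicted test score increases by 2.1758 points
- The effect is assumed constant over the observed range of x (linearity)
- The slope describes association in these data, not necessarily a causal effect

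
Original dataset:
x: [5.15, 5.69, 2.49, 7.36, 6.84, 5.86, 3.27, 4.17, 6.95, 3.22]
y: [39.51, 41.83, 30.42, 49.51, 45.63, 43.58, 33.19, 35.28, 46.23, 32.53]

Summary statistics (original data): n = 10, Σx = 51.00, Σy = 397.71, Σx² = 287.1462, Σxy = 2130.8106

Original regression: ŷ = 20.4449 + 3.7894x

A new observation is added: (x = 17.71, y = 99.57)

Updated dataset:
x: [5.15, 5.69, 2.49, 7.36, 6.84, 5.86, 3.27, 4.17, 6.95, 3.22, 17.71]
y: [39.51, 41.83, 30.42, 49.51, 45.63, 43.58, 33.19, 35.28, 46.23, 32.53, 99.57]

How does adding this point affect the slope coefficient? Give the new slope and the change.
Adding the point moves β₁ from 3.7894 to 4.5920, i.e. it increases by 0.8026 (+21.2%).

x = 17.71 lies well outside the original x-range [2.49, 7.36] (x̄ ≈ 5.10), so this observation has high leverage and can move the slope substantially.

Step 1: Update the sums with the new point (n goes from 10 to 11)
Σx  = 51.00 + 17.71 = 68.71
Σy  = 397.71 + 99.57 = 497.28
Σx² = 287.1462 + 17.71² = 287.1462 + 313.6441 = 600.7903
Σxy = 2130.8106 + 17.71×99.57 = 2130.8106 + 1763.3847 = 3894.1953

Step 2: Recompute the slope with b₁ = (nΣxy − ΣxΣy) / (nΣx² − (Σx)²)
Numerator   = 11×3894.1953 − 68.71×497.28 = 42836.1483 − 34168.1088 = 8668.0395
Denominator = 11×600.7903 − 68.71² = 6608.6933 − 4721.0641 = 1887.6292
b₁(new) = 8668.0395 / 1887.6292 = 4.5920

(Same formula on the original sums: (10×2130.8106 − 51.00×397.71) / (10×287.1462 − 51.00²) = 1024.8960 / 270.4620 = 3.7894, matching the given fit.)

Step 3: Change in slope
Δβ₁ = 4.5920 − 3.7894 = +0.8026
Relative change = +0.8026 / 3.7894 × 100% = +21.2%
→ the slope increases when the point is added.

A high-leverage point only changes the slope if it is off the original line; here y = 99.57 is above the original trend, so the slope increases.
In practice: check such a point for data-entry or measurement error; refit with and without it and report both if conclusions differ.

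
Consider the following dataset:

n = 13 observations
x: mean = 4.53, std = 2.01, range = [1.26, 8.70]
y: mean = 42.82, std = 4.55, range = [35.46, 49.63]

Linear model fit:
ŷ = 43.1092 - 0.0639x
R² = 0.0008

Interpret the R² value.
The model explains 0.08% of the variance in y (R² = 0.0008), leaving 99.92% unexplained; the fit is weak.

R² (coefficient of determination) measures the proportion of variance in y explained by the regression model.

Here R² = 0.0008:
- Explained: 0.08% of the variation in y
- Unexplained (residual): 100% − 0.08% = 99.92%
- Rule of thumb (below 0.3 weak; 0.3 to below 0.7 moderate; 0.7 and above strong) → weak

Note: R² never decreases when predictors are added, so it should not be used alone to compare models of different size.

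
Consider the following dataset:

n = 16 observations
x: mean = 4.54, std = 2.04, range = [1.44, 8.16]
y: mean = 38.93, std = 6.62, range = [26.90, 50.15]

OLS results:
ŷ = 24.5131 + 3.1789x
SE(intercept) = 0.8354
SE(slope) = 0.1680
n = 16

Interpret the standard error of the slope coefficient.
The slope 3.1789 is pinned down to within about ±0.1680 (one SE) by these data — relative uncertainty 5.3%, i.e. precise.

SE(β̂₁) = 0.1680 says: if we drew many samples of n = 16 from the same population and refit each time, the fitted slopes would scatter with a standard deviation of roughly 0.1680 around the true β₁.

Relative precision:
- SE / |β̂₁| = 0.1680 / 3.1789 = 5.3%
- Rule of thumb (under 20%: precise; 20% to under 50%: moderately precise; 50% or more: imprecise) → precise

Rough 95% range (±2 SE): 3.1789 ± 0.3360 → (2.8429, 3.5149).

What drives SE(β̂₁): wider spread of x values → smaller SE.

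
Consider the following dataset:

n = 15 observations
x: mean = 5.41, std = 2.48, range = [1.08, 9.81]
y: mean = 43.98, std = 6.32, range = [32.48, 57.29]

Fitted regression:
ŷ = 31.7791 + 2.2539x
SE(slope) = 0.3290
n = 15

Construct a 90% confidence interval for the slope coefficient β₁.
The 90% CI for β₁ is (1.6713, 2.8365)

Confidence interval for the slope:

The 90% CI for β₁ is: β̂₁ ± t*(α/2, n-2) × SE(β̂₁)

Step 1: Find critical t-value
- Confidence level = 0.9
- Degrees of freedom = n - 2 = 15 - 2 = 13
- t*(α/2, 13) = 1.7709

Step 2: Calculate margin of error
Margin = 1.7709 × 0.3290 = 0.5826

Step 3: Construct interval
CI = 2.2539 ± 0.5826
CI = (1.6713, 2.8365)

Interpretation: intervals built this way capture the true β₁ in 90% of repeated samples; here the plausible range for the per-unit effect of x on y is 1.6713 to 2.8365.
Both endpoints are positive, so the data support a genuinely positive slope at this confidence level.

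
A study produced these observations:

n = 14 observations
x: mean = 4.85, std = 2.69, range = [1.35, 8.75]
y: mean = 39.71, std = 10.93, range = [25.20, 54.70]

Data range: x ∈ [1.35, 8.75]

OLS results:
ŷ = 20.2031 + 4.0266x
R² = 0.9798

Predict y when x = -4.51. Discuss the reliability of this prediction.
The equation gives ŷ = 2.0431; however x = -4.51 is 5.86 units below the observed range, so this extrapolated value should not be trusted.

Prediction calculation:
ŷ = 20.2031 + 4.0266 × (-4.51)
ŷ = 2.0431

Reliability:
- Data range: x ∈ [1.35, 8.75]
- Prediction point: x = -4.51 is 5.86 units below the observed range → this is EXTRAPOLATION, not interpolation

Why that matters here:
- There are no observations near this x to validate the fitted line there
- R² describes fit only over the sampled x values; it says nothing about behaviour beyond them
- The standard error of prediction grows with (x − x̄)², and x = -4.51 is far from x̄ = 4.85

Report the number if required, but flag clearly that it is an extrapolation.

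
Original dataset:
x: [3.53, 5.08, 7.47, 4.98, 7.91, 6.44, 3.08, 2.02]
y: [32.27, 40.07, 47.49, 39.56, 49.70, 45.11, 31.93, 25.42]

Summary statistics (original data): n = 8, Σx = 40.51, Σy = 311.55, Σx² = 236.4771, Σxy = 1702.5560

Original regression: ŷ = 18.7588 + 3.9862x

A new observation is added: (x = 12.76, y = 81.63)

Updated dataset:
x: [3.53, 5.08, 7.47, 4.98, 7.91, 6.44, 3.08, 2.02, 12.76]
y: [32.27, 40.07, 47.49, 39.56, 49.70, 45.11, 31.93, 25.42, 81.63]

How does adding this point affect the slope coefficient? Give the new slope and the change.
The slope changes from 3.9862 to 4.9641 (change of +0.9779, or +24.5%).

x = 12.76 lies well outside the original x-range [2.02, 7.91] (x̄ ≈ 5.06), so this observation has high leverage and can move the slope substantially.

Step 1: Update the sums with the new point (n goes from 8 to 9)
Σx  = 40.51 + 12.76 = 53.27
Σy  = 311.55 + 81.63 = 393.18
Σx² = 236.4771 + 12.76² = 236.4771 + 162.8176 = 399.2947
Σxy = 1702.5560 + 12.76×81.63 = 1702.5560 + 1041.5988 = 2744.1548

Step 2: Recompute the slope with b₁ = (nΣxy − ΣxΣy) / (nΣx² − (Σx)²)
Numerator   = 9×2744.1548 − 53.27×393.18 = 24697.3932 − 20944.6986 = 3752.6946
Denominator = 9×399.2947 − 53.27² = 3593.6523 − 2837.6929 = 755.9594
b₁(new) = 3752.6946 / 755.9594 = 4.9641

(Same formula on the original sums: (8×1702.5560 − 40.51×311.55) / (8×236.4771 − 40.51²) = 999.5575 / 250.7567 = 3.9862, matching the given fit.)

Step 3: Change in slope
Δβ₁ = 4.9641 − 3.9862 = +0.9779
Relative change = +0.9779 / 3.9862 × 100% = +24.5%
→ the slope increases when the point is added.

A high-leverage point only changes the slope if it is off the original line; here y = 81.63 is above the original trend, so the slope increases.
In practice: refit with and without it and report both if conclusions differ.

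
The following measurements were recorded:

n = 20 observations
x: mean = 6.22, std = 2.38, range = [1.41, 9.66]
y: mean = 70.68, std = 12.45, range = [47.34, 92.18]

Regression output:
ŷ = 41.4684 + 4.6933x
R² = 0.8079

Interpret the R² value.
The model explains 80.79% of the variance in y (R² = 0.8079), leaving 19.21% unexplained; the fit is strong.

R² = 1 − SS_res/SS_tot compares the residual scatter to the total scatter of y about its mean.

Here R² = 0.8079:
- Explained: 80.79% of the variation in y
- Unexplained (residual): 100% − 80.79% = 19.21%
- Rule of thumb (below 0.3 weak; 0.3 to below 0.7 moderate; 0.7 and above strong) → strong

Calculation: R² = 1 − (SS_res / SS_tot), where SS_res is the sum of squared residuals and SS_tot the total sum of squares.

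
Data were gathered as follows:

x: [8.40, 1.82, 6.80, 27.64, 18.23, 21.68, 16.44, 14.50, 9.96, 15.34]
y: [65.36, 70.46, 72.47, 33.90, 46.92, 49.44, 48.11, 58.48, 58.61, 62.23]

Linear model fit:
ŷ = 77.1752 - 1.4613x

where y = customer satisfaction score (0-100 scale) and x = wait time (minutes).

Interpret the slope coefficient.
For each additional minute of wait time, predicted satisfaction score decreases by approximately 1.4613 points.

The slope β₁ = -1.4613 gives the rate at which the fitted satisfaction score changes with wait time.

Interpretation:
- Wait time up by 1 minute → predicted satisfaction score decreases by 1.4613 points
- The effect is assumed constant over the observed range of x (linearity)

(β₀ = 77.1752 is the fitted value at x = 0 and is not part of the slope interpretation.)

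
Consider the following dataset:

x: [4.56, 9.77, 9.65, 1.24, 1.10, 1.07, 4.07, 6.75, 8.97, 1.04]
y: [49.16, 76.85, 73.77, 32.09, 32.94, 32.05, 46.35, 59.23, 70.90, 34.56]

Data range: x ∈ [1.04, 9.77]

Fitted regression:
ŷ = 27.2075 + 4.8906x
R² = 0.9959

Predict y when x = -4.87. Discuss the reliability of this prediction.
ŷ = 3.3903 (extrapolation — x = -4.87 lies outside [1.04, 9.77], so reliability is low).

Prediction calculation:
ŷ = 27.2075 + 4.8906 × (-4.87)
ŷ = 3.3903

Reliability:
- Data range: x ∈ [1.04, 9.77]
- Prediction point: x = -4.87 is 5.91 units below the observed range → this is EXTRAPOLATION, not interpolation

Why that matters here:
- The standard error of prediction grows with (x − x̄)², and x = -4.87 is far from x̄ = 4.82
- The linear relationship may not hold outside the observed range
- Real relationships often flatten, saturate, or turn nonlinear at extremes

Report the number if required, but flag clearly that it is an extrapolation.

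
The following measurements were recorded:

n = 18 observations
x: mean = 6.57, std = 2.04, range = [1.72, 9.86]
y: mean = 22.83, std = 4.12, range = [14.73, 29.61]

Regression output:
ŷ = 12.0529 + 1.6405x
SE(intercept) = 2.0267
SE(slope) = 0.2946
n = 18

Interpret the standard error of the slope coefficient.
The slope 1.6405 is pinned down to within about ±0.2946 (one SE) by these data — relative uncertainty 18.0%, i.e. precise.

SE(β̂₁) = 0.2946 says: if we drew many samples of n = 18 from the same population and refit each time, the fitted slopes would scatter with a standard deviation of roughly 0.2946 around the true β₁.

Relative precision:
- SE / |β̂₁| = 0.2946 / 1.6405 = 18.0%
- Rule of thumb (under 20%: precise; 20% to under 50%: moderately precise; 50% or more: imprecise) → precise

Rough 95% range (±2 SE): 1.6405 ± 0.5892 → (1.0513, 2.2297).

What drives SE(β̂₁): larger n (here n = 18) → smaller SE.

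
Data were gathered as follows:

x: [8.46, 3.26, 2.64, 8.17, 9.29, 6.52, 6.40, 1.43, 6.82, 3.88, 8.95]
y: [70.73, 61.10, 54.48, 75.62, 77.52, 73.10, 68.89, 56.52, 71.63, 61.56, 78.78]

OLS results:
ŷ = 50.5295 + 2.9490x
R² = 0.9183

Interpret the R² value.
About 91.83% of the variability in y is accounted for by the regression on x (R² = 0.9183) — a strong linear fit.

The coefficient of determination R² is the fraction of the total variation in y that the fitted line accounts for.

Here R² = 0.9183:
- Explained: 91.83% of the variation in y
- Unexplained (residual): 100% − 91.83% = 8.17%
- Rule of thumb (below 0.3 weak; 0.3 to below 0.7 moderate; 0.7 and above strong) → strong

Calculation: R² = 1 − (SS_res / SS_tot), where SS_res is the sum of squared residuals and SS_tot the total sum of squares.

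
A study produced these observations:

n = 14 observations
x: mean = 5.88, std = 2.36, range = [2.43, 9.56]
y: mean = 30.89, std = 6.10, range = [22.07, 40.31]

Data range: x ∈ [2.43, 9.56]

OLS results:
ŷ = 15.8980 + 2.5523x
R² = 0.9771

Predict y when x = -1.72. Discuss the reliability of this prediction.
The equation gives ŷ = 11.5080; however x = -1.72 is 4.15 units below the observed range, so this extrapolated value should not be trusted.

Prediction calculation:
ŷ = 15.8980 + 2.5523 × (-1.72)
ŷ = 11.5080

Reliability:
- Data range: x ∈ [2.43, 9.56]
- Prediction point: x = -1.72 is 4.15 units below the observed range → this is EXTRAPOLATION, not interpolation

Why that matters here:
- R² describes fit only over the sampled x values; it says nothing about behaviour beyond them
- Real relationships often flatten, saturate, or turn nonlinear at extremes

A defensible statement: 'if the linear trend continued to x = -1.72, y would be about 11.5080' — the premise is untested.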